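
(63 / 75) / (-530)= -0.00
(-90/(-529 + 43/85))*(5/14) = 6375/104818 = 0.06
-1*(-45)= 45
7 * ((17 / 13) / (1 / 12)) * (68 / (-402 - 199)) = -97104 / 7813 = -12.43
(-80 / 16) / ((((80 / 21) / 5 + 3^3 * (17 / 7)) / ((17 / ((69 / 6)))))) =-0.11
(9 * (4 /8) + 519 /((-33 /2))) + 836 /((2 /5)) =45387 /22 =2063.05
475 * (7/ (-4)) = -3325/ 4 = -831.25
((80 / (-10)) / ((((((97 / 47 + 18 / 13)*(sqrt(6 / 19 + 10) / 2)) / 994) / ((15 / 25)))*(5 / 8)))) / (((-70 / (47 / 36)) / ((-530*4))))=-13831945088*sqrt(19) / 1106175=-54504.98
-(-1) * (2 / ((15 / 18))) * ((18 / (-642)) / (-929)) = 36 / 497015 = 0.00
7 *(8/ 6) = 28/ 3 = 9.33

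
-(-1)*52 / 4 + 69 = 82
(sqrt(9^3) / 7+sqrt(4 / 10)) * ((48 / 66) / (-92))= -0.04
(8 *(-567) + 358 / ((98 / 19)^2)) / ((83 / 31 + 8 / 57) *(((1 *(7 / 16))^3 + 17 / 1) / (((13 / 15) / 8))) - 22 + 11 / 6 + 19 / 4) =-9823842829056 / 931729310855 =-10.54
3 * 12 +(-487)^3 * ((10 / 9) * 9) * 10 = -11550130264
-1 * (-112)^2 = -12544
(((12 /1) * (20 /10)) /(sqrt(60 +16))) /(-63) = -4 * sqrt(19) /399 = -0.04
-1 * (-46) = 46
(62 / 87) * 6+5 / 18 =2377 / 522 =4.55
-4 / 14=-2 / 7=-0.29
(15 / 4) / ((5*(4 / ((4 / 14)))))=3 / 56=0.05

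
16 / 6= 8 / 3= 2.67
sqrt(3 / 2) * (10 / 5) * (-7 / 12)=-1.43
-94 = -94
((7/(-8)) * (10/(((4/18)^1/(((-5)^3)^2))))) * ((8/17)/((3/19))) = -31171875/17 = -1833639.71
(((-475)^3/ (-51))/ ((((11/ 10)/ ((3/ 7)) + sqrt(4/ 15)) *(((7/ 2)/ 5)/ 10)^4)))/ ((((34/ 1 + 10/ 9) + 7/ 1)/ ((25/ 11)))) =1532097883.78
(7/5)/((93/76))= 1.14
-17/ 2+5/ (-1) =-27/ 2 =-13.50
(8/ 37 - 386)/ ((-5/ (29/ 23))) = 413946/ 4255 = 97.28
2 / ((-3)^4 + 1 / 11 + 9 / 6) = 44 / 1817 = 0.02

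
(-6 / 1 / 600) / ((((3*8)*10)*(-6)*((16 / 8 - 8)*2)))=-0.00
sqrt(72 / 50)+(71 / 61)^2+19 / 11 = 876336 / 204655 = 4.28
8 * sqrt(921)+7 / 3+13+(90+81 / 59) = 18887 / 177+8 * sqrt(921) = 349.49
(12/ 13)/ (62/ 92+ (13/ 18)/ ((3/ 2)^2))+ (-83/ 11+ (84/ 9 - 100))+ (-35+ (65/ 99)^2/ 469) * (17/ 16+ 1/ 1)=-827342148775/ 4881941064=-169.47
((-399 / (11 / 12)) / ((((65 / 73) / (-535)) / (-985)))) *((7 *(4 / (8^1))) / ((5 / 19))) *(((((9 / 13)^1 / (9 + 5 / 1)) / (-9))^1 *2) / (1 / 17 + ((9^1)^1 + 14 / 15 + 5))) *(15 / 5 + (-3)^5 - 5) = -4372772426230950 / 7106957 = -615280552.03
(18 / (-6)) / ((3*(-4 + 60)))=-1 / 56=-0.02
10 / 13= 0.77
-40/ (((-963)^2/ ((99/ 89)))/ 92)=-40480/ 9170649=-0.00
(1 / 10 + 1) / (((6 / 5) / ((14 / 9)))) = 77 / 54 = 1.43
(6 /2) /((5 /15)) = 9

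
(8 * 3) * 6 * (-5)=-720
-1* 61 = -61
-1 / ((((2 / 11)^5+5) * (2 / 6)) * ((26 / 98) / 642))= -723763194 / 498511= -1451.85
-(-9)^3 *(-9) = -6561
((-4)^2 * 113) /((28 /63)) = 4068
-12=-12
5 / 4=1.25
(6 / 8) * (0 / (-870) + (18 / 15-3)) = -27 / 20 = -1.35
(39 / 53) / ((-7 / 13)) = -507 / 371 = -1.37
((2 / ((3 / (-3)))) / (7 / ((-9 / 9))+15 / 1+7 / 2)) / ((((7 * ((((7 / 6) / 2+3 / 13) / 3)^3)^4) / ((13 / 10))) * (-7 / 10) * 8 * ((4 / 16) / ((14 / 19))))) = 5740551011675608568929534190026752 / 53854764170119317907946199539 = 106593.19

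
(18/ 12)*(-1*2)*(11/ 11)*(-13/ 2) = 39/ 2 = 19.50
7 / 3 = 2.33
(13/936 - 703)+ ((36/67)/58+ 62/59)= -5793601739/8253864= -701.93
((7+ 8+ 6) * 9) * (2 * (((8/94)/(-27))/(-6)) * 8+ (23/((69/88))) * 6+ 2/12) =9389779/282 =33297.09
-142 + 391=249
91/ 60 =1.52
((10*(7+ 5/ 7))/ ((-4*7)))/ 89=-135/ 4361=-0.03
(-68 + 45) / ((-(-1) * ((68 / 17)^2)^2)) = -23 / 256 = -0.09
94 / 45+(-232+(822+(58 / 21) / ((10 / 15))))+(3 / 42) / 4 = 1502549 / 2520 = 596.25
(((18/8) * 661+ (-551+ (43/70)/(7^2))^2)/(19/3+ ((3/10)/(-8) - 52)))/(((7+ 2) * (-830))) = 7178340440588/8033311959225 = 0.89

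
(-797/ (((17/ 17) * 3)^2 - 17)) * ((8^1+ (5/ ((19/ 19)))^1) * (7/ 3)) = 72527/ 24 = 3021.96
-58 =-58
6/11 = 0.55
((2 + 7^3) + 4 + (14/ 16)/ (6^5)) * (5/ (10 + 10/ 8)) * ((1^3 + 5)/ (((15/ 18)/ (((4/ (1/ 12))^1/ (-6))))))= -21710599/ 2430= -8934.40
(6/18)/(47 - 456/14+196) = 7/4419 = 0.00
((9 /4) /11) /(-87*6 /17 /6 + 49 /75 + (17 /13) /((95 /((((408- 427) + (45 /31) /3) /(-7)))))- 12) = -87864075 /7056732056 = -0.01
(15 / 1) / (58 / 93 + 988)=1395 / 91942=0.02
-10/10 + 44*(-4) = -177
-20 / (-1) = 20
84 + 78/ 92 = 84.85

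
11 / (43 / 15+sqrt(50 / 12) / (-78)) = 107250 * sqrt(6) / 7498919+28777320 / 7498919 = 3.87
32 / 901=0.04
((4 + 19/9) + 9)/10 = 68/45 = 1.51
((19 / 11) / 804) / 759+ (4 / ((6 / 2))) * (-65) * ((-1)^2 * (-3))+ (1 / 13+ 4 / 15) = 113592788279 / 436318740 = 260.34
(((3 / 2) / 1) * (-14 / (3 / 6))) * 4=-168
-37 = -37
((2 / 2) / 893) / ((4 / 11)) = 11 / 3572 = 0.00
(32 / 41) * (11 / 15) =352 / 615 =0.57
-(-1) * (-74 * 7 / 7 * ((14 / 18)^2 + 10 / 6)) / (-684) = 3404 / 13851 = 0.25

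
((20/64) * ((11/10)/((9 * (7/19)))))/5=209/10080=0.02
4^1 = 4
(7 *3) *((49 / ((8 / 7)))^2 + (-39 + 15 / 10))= 2420229 / 64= 37816.08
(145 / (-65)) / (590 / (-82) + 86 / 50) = 29725 / 72956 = 0.41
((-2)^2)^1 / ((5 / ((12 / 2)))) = 24 / 5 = 4.80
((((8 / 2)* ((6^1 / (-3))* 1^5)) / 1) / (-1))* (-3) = -24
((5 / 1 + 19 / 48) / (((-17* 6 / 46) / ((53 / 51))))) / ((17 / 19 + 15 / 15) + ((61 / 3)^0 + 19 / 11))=-409849 / 749088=-0.55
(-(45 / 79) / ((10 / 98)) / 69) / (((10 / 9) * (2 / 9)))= -11907 / 36340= -0.33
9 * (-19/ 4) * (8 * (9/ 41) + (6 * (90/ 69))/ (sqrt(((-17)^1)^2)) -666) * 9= 8188337223/ 32062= 255390.72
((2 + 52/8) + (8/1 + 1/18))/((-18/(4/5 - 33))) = 23989/810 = 29.62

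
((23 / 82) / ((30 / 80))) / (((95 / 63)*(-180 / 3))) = -161 / 19475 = -0.01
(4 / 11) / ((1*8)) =1 / 22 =0.05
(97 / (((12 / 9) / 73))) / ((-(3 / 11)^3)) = -9424811 / 36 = -261800.31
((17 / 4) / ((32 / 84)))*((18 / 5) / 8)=3213 / 640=5.02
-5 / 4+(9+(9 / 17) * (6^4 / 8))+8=6903 / 68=101.51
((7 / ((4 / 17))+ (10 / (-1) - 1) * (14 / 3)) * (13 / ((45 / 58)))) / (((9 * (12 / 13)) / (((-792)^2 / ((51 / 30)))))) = -2457479024 / 153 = -16061954.41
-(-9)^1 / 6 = 3 / 2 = 1.50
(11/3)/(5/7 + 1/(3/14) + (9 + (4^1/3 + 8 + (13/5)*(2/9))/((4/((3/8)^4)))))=3153920/12412067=0.25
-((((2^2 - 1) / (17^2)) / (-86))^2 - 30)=18531639471 / 617721316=30.00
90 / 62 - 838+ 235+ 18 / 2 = -18369 / 31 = -592.55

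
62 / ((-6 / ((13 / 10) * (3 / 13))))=-31 / 10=-3.10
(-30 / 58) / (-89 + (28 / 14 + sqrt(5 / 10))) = 15 * sqrt(2) / 438973 + 90 / 15137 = 0.01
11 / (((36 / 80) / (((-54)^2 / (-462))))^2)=1166400 / 539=2164.01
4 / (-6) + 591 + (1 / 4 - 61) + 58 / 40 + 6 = 16111 / 30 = 537.03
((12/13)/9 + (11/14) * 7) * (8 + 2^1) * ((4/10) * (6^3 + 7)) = 194902/39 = 4997.49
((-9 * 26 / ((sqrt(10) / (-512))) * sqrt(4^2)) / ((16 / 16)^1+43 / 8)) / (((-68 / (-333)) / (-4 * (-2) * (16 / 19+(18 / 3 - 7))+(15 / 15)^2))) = -53194752 * sqrt(10) / 5491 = -30634.96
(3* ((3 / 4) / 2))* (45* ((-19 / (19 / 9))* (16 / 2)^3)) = -233280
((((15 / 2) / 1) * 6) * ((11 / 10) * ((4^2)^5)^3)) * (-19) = -1084322675082739580928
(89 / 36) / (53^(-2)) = 250001 / 36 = 6944.47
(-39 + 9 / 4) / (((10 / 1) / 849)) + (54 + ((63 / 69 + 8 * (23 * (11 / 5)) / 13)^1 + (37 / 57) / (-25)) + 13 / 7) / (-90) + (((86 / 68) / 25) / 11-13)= -629265160917637 / 200783583000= -3134.05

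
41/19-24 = -415/19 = -21.84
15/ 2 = 7.50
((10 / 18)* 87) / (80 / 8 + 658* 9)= 145 / 17796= 0.01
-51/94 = -0.54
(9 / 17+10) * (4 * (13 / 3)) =9308 / 51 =182.51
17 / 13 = 1.31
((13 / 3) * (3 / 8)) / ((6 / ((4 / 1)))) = 13 / 12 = 1.08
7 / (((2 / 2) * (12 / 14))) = 49 / 6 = 8.17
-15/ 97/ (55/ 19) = -57/ 1067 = -0.05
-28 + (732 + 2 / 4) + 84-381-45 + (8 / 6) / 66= 71779 / 198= 362.52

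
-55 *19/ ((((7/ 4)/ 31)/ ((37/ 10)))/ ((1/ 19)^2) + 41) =-217930/ 9699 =-22.47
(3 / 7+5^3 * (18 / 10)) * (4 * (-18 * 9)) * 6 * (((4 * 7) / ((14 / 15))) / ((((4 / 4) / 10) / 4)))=-7362316800 / 7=-1051759542.86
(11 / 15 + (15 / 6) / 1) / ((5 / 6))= 3.88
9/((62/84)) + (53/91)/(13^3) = 75574049/6197737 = 12.19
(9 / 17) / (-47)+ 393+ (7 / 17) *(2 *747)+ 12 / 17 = 806088 / 799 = 1008.87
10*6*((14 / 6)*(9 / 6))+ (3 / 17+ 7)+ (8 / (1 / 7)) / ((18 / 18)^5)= 4644 / 17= 273.18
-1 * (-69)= 69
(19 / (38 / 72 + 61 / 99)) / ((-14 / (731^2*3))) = -1901860.06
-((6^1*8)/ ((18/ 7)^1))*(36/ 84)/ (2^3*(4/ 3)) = -3/ 4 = -0.75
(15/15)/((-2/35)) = -17.50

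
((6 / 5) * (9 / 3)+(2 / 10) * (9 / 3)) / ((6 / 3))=21 / 10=2.10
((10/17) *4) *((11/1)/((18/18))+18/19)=28.11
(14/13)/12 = 7/78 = 0.09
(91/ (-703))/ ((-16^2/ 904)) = 10283/ 22496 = 0.46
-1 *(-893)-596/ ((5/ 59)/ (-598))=21032537/ 5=4206507.40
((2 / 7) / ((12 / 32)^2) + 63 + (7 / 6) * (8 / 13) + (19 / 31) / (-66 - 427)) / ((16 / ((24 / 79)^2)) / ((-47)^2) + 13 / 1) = 7271663126216 / 1446456829909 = 5.03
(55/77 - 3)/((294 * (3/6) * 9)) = -16/9261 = -0.00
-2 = -2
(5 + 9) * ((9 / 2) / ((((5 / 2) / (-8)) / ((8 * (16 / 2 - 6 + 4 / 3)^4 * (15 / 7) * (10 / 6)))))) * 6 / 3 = -12800000 / 9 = -1422222.22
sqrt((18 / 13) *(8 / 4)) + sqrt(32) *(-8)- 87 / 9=-32 *sqrt(2)- 29 / 3 + 6 *sqrt(13) / 13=-53.26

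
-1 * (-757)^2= -573049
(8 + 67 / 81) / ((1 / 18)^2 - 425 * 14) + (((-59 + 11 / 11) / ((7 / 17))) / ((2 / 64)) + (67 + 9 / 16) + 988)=-745304763911 / 215913488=-3451.87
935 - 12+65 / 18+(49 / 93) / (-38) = 4911892 / 5301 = 926.60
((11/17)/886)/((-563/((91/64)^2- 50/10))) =134189/34733694976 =0.00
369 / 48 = 123 / 16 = 7.69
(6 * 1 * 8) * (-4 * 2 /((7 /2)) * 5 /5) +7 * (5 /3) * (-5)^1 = -3529 /21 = -168.05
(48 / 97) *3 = 144 / 97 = 1.48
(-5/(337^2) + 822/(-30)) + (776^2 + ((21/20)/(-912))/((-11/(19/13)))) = 3129316561377767/5196917440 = 602148.60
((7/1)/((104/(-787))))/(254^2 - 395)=-5509/6668584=-0.00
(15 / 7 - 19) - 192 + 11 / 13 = -18929 / 91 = -208.01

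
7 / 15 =0.47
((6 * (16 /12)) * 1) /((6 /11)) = 44 /3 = 14.67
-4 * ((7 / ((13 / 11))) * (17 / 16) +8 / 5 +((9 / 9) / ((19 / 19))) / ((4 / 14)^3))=-203.07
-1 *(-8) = 8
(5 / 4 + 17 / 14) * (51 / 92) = 153 / 112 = 1.37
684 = 684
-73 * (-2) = 146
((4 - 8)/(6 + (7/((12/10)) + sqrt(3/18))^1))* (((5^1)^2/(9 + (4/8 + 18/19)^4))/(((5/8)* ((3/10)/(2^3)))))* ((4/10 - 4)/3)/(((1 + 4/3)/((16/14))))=1148951199744/72500056853 - 16182411264* sqrt(6)/72500056853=15.30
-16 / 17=-0.94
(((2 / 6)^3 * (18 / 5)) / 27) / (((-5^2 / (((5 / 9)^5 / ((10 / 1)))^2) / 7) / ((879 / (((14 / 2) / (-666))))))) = 33878125 / 10460353203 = 0.00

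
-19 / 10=-1.90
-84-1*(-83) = -1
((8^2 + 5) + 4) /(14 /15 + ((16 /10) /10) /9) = 16425 /214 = 76.75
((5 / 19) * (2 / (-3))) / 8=-5 / 228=-0.02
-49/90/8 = -49/720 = -0.07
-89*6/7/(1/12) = -6408/7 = -915.43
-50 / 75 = -2 / 3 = -0.67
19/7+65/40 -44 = -2221/56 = -39.66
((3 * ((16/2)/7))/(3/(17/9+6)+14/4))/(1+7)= 426/3857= 0.11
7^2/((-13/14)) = -686/13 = -52.77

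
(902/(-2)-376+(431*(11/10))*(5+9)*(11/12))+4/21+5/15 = 736093/140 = 5257.81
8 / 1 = 8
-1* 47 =-47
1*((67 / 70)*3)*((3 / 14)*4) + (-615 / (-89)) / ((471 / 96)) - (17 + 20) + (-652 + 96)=-2016819986 / 3423385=-589.13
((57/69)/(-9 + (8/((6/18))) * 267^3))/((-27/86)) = -1634/283685159763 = -0.00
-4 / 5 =-0.80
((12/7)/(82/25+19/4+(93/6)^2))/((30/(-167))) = -1670/43449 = -0.04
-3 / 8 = -0.38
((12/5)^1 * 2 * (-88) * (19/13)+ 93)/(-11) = 34083/715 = 47.67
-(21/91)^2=-9/169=-0.05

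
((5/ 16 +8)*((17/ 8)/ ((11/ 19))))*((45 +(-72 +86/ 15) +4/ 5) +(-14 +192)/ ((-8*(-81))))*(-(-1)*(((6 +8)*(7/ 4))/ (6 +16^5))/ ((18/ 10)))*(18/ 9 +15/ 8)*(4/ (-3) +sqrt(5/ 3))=2134547178631/ 51662309732352-2134547178631*sqrt(15)/ 206649238929408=0.00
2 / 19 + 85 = 1617 / 19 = 85.11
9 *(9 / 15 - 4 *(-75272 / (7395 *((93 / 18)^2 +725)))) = 78545295 / 13341073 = 5.89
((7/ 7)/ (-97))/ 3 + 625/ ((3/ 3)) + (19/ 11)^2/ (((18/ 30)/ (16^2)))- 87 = 63765157/ 35211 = 1810.94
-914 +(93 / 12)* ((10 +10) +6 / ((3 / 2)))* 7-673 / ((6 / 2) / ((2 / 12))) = 6311 / 18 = 350.61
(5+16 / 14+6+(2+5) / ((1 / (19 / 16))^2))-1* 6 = 28697 / 1792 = 16.01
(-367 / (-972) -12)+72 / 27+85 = 73915 / 972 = 76.04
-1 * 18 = -18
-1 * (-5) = 5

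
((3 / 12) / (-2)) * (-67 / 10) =67 / 80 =0.84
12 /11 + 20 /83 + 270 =247726 /913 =271.33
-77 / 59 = -1.31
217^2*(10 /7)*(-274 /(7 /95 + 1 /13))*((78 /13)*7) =-5140144100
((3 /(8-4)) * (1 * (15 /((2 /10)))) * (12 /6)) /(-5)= -45 /2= -22.50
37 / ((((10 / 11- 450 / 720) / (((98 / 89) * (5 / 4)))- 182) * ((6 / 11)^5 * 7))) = -458834299 / 761944968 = -0.60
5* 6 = 30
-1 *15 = -15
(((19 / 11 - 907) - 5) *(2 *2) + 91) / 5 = -39051 / 55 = -710.02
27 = 27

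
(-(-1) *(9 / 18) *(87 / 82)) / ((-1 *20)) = -0.03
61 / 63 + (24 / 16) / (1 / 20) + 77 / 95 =31.78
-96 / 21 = -32 / 7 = -4.57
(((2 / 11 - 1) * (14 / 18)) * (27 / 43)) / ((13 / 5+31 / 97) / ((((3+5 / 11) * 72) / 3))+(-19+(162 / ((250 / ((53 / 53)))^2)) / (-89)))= 161464078125 / 7663441735664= 0.02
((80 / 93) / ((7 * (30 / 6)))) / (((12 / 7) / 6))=8 / 93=0.09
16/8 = 2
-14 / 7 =-2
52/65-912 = -911.20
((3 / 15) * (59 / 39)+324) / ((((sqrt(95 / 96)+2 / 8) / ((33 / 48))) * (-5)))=695629 / 57850 - 695629 * sqrt(570) / 347100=-35.82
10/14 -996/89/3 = -1879/623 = -3.02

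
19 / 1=19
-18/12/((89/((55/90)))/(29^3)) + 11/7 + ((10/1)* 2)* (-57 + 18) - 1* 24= -7876909/7476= -1053.63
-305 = -305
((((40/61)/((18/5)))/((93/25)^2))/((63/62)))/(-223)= -125000/2151899379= -0.00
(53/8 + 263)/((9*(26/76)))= 13661/156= 87.57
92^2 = 8464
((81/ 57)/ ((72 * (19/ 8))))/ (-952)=-3/ 343672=-0.00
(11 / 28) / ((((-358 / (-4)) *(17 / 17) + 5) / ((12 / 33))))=2 / 1323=0.00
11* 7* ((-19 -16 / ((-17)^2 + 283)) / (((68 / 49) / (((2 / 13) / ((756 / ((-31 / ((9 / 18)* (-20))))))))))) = -1377733 / 2068560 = -0.67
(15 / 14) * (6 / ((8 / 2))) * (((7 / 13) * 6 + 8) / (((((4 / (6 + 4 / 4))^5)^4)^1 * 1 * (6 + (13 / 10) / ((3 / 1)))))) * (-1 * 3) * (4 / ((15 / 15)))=-1685041680777784863975 / 689668668522496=-2443262.62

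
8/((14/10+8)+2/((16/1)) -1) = 320/341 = 0.94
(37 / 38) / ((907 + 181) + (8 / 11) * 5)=407 / 456304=0.00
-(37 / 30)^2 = -1369 / 900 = -1.52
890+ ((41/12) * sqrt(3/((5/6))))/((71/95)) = 779 * sqrt(10)/284+ 890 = 898.67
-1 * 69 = -69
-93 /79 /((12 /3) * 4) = -93 /1264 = -0.07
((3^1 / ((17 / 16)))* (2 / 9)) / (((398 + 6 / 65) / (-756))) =-131040 / 109973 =-1.19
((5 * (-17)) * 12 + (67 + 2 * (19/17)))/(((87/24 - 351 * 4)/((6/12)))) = 0.34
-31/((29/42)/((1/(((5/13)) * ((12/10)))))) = -2821/29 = -97.28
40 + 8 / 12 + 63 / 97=12023 / 291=41.32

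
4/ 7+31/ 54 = 433/ 378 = 1.15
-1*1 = -1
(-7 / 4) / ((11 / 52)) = -91 / 11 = -8.27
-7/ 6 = -1.17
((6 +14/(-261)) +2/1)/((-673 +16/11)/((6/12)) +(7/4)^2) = -365024/61555545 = -0.01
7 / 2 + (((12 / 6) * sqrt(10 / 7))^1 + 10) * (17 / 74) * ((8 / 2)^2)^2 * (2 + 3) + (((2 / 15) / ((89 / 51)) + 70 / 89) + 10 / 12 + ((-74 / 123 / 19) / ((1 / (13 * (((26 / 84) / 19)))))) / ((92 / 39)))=21760 * sqrt(70) / 259 + 462308822585417 / 156941811460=3648.66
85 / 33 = 2.58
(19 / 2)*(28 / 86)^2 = 1862 / 1849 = 1.01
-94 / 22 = -47 / 11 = -4.27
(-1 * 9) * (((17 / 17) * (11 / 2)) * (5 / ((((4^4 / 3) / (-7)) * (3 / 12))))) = 10395 / 128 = 81.21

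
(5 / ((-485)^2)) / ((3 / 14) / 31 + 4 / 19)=8246 / 84351685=0.00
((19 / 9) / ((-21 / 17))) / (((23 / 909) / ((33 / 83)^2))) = -11842149 / 1109129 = -10.68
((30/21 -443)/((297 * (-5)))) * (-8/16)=-281/1890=-0.15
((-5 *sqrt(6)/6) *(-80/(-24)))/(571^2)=-0.00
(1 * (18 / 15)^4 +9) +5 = 10046 / 625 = 16.07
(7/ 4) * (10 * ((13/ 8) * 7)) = 3185/ 16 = 199.06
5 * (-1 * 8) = -40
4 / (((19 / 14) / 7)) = 392 / 19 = 20.63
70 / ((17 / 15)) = 1050 / 17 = 61.76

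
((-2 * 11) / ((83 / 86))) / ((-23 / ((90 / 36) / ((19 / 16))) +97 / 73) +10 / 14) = 38672480 / 15068401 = 2.57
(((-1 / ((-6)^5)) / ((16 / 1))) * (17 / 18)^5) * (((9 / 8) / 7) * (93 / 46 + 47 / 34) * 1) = 111166451 / 33644347785216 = 0.00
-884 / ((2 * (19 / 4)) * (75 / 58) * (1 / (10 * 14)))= -2871232 / 285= -10074.50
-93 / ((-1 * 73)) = 93 / 73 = 1.27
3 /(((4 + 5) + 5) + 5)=3 /19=0.16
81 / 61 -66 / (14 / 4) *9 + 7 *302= 830777 / 427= 1945.61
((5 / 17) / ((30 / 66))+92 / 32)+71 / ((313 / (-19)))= -33537 / 42568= -0.79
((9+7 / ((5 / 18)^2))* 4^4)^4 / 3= 55300329696326930399232 / 390625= 141568844022596941.82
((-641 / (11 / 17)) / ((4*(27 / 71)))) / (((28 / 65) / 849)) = -14231972365 / 11088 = -1283547.29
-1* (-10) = 10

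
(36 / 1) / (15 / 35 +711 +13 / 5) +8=201188 / 24991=8.05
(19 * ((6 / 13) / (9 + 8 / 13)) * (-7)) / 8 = -399 / 500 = -0.80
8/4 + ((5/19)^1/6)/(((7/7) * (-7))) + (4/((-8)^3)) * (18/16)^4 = 414453265/209190912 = 1.98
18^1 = 18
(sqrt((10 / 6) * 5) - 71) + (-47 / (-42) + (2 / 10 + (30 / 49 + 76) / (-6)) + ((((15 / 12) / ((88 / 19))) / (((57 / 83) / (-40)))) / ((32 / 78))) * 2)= -41158001 / 258720 + 5 * sqrt(3) / 3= -156.20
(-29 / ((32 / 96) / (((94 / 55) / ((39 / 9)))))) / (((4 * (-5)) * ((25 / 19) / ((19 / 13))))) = 4428387 / 2323750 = 1.91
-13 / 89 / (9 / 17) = -221 / 801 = -0.28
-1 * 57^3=-185193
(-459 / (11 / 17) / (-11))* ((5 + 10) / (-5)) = -23409 / 121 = -193.46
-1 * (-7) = 7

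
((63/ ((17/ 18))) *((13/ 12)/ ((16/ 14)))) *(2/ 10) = 17199/ 1360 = 12.65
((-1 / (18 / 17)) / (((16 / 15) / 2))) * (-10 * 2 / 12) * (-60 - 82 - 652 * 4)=-584375 / 72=-8116.32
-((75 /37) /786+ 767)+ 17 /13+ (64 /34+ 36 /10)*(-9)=-8730560353 /10711870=-815.04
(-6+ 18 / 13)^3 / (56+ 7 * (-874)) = 108000 / 6659107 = 0.02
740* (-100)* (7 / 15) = -34533.33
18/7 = 2.57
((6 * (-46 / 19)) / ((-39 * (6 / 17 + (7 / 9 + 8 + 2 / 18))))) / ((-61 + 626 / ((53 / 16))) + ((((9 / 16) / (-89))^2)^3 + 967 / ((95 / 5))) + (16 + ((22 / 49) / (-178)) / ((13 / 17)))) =7257079040040750406434816 / 35089701313110829962383518181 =0.00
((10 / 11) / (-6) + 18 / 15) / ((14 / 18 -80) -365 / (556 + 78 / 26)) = -290121 / 22101860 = -0.01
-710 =-710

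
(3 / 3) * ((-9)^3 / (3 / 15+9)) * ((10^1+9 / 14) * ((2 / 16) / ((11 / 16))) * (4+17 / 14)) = -39646665 / 49588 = -799.52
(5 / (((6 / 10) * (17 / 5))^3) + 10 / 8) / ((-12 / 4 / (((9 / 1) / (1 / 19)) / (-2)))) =18539345 / 353736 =52.41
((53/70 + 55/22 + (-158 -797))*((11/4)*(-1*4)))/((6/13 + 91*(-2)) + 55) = -4763473/57575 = -82.74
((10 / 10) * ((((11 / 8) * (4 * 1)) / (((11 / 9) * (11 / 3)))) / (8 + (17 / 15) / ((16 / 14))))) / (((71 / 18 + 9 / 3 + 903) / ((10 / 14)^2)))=729000 / 9525715199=0.00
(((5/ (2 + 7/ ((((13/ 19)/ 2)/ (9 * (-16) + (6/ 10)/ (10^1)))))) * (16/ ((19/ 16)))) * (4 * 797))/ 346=-663104000/ 3144183137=-0.21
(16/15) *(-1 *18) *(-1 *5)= 96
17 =17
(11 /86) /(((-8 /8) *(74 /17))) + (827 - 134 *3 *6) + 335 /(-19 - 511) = -534830925 /337292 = -1585.66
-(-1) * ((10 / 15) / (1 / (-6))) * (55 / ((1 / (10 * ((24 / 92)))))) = -13200 / 23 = -573.91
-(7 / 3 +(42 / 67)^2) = -36715 / 13467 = -2.73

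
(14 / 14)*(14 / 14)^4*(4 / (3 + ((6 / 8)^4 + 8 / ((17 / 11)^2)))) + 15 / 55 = 4734803 / 5424859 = 0.87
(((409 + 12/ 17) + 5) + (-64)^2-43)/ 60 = 25317/ 340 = 74.46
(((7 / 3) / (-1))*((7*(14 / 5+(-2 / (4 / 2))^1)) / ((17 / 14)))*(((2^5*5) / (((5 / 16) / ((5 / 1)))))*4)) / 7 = -602112 / 17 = -35418.35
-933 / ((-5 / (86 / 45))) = 26746 / 75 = 356.61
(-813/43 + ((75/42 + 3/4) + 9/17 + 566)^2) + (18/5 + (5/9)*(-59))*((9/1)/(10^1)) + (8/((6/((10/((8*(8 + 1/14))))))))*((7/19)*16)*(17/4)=507979250635397003/1568829217200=323795.12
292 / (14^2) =73 / 49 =1.49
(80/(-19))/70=-8/133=-0.06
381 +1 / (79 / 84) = 30183 / 79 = 382.06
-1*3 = -3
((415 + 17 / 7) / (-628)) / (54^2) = -487 / 2136456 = -0.00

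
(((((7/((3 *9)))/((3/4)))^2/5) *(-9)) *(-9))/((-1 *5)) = -784/2025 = -0.39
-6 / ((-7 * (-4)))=-3 / 14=-0.21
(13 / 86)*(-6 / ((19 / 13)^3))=-85683 / 294937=-0.29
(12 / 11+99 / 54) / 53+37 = 129619 / 3498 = 37.06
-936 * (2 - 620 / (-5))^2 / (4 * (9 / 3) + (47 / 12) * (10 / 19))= -242004672 / 229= -1056788.96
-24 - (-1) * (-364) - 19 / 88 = -34163 / 88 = -388.22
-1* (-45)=45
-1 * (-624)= 624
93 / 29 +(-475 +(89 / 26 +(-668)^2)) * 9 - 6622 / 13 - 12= 4011253.63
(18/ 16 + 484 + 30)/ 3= 4121/ 24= 171.71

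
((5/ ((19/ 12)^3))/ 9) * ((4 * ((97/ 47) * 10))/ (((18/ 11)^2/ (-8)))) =-34.52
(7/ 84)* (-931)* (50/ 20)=-193.96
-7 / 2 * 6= -21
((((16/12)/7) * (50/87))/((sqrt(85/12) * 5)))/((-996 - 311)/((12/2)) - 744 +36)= -0.00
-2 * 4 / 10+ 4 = 16 / 5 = 3.20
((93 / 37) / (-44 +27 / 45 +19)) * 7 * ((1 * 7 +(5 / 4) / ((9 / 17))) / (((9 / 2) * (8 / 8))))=-365645 / 243756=-1.50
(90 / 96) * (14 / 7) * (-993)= -14895 / 8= -1861.88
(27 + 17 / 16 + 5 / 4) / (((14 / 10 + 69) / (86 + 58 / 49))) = 89445 / 2464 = 36.30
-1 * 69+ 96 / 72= -203 / 3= -67.67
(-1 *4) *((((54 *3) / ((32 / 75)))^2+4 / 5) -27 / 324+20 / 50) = -576654.86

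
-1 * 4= -4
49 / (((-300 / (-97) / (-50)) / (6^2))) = -28518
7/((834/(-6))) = -7/139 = -0.05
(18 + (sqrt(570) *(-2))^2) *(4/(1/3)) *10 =275760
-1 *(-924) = 924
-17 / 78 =-0.22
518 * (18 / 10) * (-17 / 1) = -79254 / 5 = -15850.80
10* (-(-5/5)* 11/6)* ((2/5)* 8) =176/3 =58.67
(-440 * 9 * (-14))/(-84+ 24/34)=-39270/59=-665.59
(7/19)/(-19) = -7/361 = -0.02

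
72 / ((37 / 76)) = 5472 / 37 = 147.89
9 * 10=90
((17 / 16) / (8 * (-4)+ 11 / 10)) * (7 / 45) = -119 / 22248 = -0.01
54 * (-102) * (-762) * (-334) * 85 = -119155555440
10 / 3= 3.33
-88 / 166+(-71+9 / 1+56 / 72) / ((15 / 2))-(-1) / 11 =-1060261 / 123255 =-8.60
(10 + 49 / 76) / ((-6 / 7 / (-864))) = 203868 / 19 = 10729.89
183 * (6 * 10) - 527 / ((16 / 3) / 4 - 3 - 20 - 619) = 680811 / 62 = 10980.82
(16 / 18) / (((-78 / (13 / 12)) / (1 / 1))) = -1 / 81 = -0.01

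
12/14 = 6/7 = 0.86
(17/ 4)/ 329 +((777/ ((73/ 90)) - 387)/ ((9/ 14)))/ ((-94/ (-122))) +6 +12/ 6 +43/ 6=336584233/ 288204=1167.87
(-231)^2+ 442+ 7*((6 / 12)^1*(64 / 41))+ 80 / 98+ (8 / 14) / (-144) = 3891702061 / 72324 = 53809.28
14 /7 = 2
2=2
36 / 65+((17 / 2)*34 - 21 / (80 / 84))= 69551 / 260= 267.50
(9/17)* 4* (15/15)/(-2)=-18/17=-1.06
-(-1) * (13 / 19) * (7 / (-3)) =-91 / 57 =-1.60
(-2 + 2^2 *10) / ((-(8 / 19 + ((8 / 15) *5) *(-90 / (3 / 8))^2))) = -0.00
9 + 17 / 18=179 / 18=9.94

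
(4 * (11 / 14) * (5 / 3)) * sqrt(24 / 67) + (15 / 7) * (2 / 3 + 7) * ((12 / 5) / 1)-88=-340 / 7 + 220 * sqrt(402) / 1407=-45.44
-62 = -62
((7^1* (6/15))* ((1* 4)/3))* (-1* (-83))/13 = 4648/195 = 23.84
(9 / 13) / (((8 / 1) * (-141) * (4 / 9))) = -0.00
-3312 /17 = -194.82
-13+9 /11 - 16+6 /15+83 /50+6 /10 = -14037 /550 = -25.52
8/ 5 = 1.60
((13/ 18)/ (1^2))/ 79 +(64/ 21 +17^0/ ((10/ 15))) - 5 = -2206/ 4977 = -0.44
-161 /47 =-3.43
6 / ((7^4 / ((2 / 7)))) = 12 / 16807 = 0.00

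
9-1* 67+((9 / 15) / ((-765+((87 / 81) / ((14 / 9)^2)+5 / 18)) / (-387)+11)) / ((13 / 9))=-33374474914 / 575739775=-57.97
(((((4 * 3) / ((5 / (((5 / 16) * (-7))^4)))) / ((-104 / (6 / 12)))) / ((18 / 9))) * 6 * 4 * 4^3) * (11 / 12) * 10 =-49520625 / 26624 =-1860.00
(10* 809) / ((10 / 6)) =4854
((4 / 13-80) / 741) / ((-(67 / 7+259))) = 1813 / 4527510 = 0.00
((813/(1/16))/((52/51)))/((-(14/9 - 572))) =43902/1963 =22.36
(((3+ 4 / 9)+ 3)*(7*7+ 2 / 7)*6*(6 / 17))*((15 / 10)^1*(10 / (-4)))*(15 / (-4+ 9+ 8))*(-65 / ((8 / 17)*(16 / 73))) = 821660625 / 448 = 1834063.90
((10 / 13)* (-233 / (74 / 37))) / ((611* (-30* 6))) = 233 / 285948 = 0.00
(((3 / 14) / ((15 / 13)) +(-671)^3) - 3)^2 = 447230289356643881089 / 4900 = 91271487623804873.69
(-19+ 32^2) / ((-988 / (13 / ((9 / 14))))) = -2345 / 114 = -20.57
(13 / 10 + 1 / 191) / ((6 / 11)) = 2.39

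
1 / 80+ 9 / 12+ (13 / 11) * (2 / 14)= 5737 / 6160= 0.93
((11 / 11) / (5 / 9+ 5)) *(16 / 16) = 9 / 50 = 0.18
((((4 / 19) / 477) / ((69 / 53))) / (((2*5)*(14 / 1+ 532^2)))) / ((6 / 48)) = 8 / 8348913405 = 0.00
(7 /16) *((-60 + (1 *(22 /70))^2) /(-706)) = 73379 /1976800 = 0.04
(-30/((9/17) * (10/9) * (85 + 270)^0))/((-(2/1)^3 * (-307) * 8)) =-0.00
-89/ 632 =-0.14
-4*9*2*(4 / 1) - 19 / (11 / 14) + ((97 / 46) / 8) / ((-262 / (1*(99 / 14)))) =-4635401249 / 14848064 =-312.19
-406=-406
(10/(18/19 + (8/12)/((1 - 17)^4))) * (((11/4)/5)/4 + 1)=21245952/1769491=12.01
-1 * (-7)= 7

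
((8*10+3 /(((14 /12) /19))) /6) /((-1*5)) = -451 /105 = -4.30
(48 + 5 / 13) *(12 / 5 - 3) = -1887 / 65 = -29.03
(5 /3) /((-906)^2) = 5 /2462508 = 0.00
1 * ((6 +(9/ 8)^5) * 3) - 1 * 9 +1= 504827/ 32768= 15.41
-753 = -753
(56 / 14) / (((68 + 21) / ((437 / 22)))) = 874 / 979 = 0.89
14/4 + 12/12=9/2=4.50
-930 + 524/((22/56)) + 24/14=31226/77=405.53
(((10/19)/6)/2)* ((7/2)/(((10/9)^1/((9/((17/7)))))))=1323/2584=0.51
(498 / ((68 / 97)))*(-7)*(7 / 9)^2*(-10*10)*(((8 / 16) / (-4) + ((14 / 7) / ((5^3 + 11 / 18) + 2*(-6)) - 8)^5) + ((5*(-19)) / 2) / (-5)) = -25600073794549848203496690181 / 2626631993850745500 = -9746349642.62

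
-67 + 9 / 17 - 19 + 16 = -1181 / 17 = -69.47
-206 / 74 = -103 / 37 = -2.78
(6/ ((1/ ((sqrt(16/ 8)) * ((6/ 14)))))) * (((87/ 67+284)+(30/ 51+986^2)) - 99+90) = 19937639124 * sqrt(2)/ 7973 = 3536445.46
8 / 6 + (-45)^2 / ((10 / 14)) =8509 / 3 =2836.33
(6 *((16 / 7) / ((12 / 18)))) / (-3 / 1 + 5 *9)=24 / 49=0.49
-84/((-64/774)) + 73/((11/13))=1102.15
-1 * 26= -26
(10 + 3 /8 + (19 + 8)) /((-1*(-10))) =299 /80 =3.74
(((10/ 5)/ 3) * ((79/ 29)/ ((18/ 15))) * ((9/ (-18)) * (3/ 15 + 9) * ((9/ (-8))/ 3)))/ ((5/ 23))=41791/ 3480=12.01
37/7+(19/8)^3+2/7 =67981/3584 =18.97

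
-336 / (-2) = 168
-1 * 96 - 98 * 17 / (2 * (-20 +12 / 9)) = -411 / 8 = -51.38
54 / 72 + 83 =335 / 4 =83.75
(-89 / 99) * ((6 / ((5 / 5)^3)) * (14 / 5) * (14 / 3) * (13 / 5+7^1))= -676.62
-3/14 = -0.21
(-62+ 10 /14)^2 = 184041 /49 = 3755.94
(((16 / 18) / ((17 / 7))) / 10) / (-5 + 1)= -7 / 765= -0.01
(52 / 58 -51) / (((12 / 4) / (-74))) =107522 / 87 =1235.89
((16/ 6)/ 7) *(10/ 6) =40/ 63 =0.63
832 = 832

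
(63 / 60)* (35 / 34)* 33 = 35.67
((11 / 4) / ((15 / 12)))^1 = 11 / 5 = 2.20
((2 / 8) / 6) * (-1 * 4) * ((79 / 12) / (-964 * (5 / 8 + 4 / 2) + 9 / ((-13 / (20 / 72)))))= 1027 / 2368728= 0.00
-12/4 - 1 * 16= -19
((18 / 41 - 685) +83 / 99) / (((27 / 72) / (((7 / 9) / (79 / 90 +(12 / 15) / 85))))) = -132100948000 / 82645299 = -1598.41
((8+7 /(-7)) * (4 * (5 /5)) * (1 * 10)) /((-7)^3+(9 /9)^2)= -140 /171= -0.82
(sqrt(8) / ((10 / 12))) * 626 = 7512 * sqrt(2) / 5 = 2124.71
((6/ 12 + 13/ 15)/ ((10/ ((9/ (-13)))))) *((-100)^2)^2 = -123000000/ 13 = -9461538.46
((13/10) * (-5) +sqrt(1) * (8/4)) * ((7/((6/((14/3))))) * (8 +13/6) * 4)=-2989/3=-996.33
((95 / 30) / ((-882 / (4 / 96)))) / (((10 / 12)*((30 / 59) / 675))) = -1121 / 4704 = -0.24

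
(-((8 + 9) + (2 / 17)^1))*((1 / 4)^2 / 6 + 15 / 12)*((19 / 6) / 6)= -223003 / 19584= -11.39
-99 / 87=-33 / 29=-1.14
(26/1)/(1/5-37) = -65/92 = -0.71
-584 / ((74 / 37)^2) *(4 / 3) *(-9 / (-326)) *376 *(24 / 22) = -3952512 / 1793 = -2204.41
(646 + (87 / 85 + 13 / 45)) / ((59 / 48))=526.63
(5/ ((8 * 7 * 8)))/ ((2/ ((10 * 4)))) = 25/ 112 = 0.22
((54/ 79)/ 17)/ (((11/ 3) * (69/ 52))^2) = 146016/ 85964087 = 0.00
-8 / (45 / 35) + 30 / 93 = -1646 / 279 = -5.90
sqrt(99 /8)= 3 * sqrt(22) /4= 3.52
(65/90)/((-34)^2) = 13/20808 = 0.00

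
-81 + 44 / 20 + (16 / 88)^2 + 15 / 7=-324503 / 4235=-76.62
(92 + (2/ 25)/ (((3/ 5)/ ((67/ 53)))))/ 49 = 73274/ 38955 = 1.88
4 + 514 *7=3602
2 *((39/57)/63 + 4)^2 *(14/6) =46099202/614061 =75.07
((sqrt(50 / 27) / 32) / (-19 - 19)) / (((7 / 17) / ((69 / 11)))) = -1955 *sqrt(6) / 280896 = -0.02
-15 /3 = -5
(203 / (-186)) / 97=-0.01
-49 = -49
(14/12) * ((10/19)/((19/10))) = 350/1083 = 0.32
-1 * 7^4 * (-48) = 115248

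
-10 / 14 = -5 / 7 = -0.71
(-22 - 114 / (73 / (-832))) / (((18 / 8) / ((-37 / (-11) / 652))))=3449954 / 1178001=2.93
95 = 95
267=267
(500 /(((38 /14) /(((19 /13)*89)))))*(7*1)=2180500 /13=167730.77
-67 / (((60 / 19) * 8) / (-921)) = 390811 / 160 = 2442.57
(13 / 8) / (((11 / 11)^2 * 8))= 13 / 64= 0.20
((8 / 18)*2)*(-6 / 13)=-16 / 39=-0.41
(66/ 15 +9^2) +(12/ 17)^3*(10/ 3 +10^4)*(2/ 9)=21304251/ 24565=867.26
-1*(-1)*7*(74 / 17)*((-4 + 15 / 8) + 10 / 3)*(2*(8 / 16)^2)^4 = 7511 / 3264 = 2.30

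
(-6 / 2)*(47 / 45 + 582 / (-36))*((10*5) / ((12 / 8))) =1512.22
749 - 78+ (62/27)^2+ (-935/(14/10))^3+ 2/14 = -74485440036125/250047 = -297885757.62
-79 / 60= -1.32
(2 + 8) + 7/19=197/19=10.37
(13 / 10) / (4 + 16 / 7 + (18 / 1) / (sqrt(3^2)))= 91 / 860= 0.11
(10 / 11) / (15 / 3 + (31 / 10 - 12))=-100 / 429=-0.23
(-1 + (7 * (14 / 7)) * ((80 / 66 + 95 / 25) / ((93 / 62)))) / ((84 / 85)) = 385237 / 8316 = 46.32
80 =80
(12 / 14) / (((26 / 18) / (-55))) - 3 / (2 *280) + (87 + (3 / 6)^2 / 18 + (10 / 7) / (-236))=210158141 / 3865680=54.37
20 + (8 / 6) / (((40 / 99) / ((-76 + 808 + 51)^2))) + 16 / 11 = 222553667 / 110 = 2023215.15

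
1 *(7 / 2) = 7 / 2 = 3.50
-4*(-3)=12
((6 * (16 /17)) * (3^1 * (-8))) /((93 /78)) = -59904 /527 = -113.67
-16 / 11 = -1.45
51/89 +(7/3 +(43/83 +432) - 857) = -9342536/22161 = -421.58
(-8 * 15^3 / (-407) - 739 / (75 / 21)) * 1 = -1430411 / 10175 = -140.58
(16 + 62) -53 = 25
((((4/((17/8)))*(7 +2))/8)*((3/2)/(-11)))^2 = 2916/34969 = 0.08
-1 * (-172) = 172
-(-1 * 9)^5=59049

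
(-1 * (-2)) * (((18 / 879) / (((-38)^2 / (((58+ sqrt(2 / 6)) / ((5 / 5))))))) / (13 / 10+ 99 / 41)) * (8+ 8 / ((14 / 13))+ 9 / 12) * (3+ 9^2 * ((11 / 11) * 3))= 11422395 * sqrt(3) / 1127645953+ 1987496730 / 1127645953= 1.78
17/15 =1.13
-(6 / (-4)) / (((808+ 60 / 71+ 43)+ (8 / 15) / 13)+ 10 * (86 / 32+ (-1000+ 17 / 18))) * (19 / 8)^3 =-854665695 / 387541384064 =-0.00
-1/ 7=-0.14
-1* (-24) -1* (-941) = 965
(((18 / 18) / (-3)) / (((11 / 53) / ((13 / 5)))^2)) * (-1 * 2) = 949442 / 9075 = 104.62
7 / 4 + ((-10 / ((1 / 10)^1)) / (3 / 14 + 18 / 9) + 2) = -5135 / 124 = -41.41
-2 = -2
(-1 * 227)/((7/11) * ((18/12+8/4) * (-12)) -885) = 2497/10029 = 0.25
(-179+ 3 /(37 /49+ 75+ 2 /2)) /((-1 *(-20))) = -168268 /18805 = -8.95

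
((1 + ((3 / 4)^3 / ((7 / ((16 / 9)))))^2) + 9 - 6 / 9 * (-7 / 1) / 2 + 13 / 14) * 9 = 93657 / 784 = 119.46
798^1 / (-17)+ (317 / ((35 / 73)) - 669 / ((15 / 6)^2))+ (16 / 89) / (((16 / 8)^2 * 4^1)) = 134294274 / 264775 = 507.20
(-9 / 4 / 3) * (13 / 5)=-39 / 20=-1.95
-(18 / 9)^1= -2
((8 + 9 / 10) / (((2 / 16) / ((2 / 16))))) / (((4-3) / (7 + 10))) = 1513 / 10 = 151.30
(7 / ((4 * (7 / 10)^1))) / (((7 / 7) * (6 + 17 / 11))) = 55 / 166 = 0.33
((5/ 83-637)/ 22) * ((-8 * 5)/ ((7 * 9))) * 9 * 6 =576720/ 581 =992.63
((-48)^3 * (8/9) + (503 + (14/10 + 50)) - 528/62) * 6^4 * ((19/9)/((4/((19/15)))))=-65640664656/775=-84697631.81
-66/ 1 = -66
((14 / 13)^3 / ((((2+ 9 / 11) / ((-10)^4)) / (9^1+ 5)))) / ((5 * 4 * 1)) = 211288000 / 68107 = 3102.29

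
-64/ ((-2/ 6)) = 192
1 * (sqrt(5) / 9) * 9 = sqrt(5) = 2.24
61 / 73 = 0.84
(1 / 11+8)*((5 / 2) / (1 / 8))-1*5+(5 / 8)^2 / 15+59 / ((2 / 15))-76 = 1105303 / 2112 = 523.34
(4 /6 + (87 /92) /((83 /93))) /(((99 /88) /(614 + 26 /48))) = 583249205 /618516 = 942.98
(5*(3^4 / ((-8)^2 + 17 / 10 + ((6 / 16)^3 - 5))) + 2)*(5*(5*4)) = 134785400 / 155527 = 866.64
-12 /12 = -1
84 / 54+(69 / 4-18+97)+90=6761 / 36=187.81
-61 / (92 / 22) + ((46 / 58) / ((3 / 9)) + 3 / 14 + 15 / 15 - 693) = -3286945 / 4669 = -703.99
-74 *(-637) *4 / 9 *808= 152350016 / 9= 16927779.56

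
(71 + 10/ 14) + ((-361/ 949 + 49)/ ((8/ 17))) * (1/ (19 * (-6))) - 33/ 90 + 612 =5168141861/ 7573020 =682.44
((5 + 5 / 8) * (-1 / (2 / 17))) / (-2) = 765 / 32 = 23.91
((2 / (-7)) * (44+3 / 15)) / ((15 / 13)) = -5746 / 525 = -10.94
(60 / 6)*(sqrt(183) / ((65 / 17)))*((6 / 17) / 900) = 0.01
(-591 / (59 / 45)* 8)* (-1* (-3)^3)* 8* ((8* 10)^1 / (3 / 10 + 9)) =-12254976000 / 1829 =-6700369.60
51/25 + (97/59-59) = -81591/1475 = -55.32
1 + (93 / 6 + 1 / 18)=149 / 9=16.56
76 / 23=3.30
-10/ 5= -2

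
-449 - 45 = -494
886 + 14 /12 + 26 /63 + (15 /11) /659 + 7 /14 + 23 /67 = 27184045283 /30598029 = 888.42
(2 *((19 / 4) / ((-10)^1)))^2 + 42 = 17161 / 400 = 42.90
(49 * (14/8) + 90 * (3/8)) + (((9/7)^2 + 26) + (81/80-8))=549449/3920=140.17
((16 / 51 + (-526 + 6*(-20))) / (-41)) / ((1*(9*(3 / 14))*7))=65860 / 56457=1.17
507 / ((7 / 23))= 11661 / 7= 1665.86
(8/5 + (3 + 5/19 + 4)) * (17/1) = 150.67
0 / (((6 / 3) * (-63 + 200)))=0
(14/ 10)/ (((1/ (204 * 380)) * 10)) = 54264/ 5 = 10852.80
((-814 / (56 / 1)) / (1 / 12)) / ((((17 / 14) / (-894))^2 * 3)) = -9108093456 / 289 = -31515894.31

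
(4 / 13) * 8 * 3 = 96 / 13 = 7.38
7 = 7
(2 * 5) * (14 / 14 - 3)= -20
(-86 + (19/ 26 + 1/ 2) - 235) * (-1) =4157/ 13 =319.77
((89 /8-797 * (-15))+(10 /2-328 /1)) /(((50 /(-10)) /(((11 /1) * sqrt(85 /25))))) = -204919 * sqrt(85) /40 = -47231.50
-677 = -677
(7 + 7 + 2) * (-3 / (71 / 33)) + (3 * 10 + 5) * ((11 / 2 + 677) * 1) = 3388857 / 142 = 23865.19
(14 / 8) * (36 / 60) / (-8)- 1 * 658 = -105301 / 160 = -658.13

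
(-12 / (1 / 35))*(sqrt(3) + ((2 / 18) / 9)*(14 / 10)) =-420*sqrt(3)- 196 / 27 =-734.72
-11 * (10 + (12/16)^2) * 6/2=-5577/16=-348.56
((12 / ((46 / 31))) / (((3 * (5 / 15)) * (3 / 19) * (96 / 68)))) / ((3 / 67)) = 810.23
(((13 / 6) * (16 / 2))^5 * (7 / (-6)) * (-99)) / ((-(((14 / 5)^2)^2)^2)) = -3190799218750 / 66706983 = -47833.06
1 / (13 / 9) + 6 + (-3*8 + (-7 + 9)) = -15.31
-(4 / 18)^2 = -4 / 81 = -0.05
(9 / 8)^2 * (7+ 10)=1377 / 64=21.52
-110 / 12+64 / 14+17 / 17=-151 / 42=-3.60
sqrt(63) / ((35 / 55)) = 33* sqrt(7) / 7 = 12.47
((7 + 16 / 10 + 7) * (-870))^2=184199184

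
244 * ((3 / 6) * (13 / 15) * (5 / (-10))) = -793 / 15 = -52.87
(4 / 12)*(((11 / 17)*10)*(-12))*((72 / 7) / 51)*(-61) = 644160 / 2023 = 318.42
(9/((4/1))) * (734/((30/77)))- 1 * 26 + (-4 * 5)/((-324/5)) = 6825317/1620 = 4213.16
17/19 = 0.89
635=635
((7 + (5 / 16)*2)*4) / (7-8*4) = -61 / 50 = -1.22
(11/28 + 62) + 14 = 76.39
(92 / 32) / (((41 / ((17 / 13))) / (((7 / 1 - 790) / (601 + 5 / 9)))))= -2755377 / 23085296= -0.12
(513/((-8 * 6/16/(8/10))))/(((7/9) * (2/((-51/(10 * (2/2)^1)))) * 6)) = 26163/350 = 74.75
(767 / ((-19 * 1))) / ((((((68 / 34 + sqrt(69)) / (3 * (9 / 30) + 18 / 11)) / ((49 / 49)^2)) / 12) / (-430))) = 51260.94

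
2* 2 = 4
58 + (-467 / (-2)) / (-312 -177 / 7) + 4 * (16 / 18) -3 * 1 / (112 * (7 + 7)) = 675934927 / 11106144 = 60.86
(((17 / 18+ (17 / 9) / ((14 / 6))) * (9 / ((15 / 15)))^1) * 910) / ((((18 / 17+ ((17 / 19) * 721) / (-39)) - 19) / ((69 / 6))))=-4161985815 / 868748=-4790.79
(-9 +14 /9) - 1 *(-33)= 230 /9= 25.56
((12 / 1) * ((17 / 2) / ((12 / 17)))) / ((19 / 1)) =289 / 38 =7.61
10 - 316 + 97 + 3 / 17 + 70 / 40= -14081 / 68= -207.07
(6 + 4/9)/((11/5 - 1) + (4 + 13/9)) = 290/299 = 0.97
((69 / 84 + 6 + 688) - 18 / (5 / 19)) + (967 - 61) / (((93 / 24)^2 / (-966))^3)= -29972737265657652141 / 124250515340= -241228273.25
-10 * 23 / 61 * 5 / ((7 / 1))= -1150 / 427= -2.69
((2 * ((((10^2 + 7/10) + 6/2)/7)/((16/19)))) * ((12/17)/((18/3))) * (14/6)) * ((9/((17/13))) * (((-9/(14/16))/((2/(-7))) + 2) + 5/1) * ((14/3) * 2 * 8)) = 18140668/85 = 213419.62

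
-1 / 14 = -0.07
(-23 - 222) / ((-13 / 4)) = 980 / 13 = 75.38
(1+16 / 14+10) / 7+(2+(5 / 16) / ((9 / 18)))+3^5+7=99709 / 392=254.36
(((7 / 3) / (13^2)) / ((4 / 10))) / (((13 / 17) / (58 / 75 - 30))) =-130424 / 98865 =-1.32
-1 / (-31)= 1 / 31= 0.03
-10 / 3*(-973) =9730 / 3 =3243.33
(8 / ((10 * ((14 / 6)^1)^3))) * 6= 648 / 1715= 0.38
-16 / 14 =-8 / 7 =-1.14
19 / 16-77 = -1213 / 16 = -75.81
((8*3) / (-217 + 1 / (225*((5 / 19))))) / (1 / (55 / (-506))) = 33750 / 2807219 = 0.01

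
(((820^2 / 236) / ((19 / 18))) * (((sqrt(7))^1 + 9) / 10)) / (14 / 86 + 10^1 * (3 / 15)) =4336980 * sqrt(7) / 34751 + 39032820 / 34751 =1453.41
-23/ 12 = -1.92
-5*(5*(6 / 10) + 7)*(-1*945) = 47250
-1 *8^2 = -64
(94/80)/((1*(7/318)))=53.38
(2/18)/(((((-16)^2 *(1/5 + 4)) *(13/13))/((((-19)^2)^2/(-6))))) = -651605/290304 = -2.24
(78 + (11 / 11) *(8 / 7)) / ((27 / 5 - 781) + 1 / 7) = -2770 / 27141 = -0.10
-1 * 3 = -3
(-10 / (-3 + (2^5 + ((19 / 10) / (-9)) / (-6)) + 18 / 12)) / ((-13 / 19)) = 102600 / 214357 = 0.48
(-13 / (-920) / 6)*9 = 0.02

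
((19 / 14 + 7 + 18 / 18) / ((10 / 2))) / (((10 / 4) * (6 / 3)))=131 / 350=0.37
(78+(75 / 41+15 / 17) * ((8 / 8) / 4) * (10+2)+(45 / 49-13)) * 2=5058280 / 34153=148.11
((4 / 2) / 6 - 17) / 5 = -10 / 3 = -3.33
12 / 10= 6 / 5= 1.20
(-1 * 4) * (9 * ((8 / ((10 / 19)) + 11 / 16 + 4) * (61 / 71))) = -615.11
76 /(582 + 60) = 38 /321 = 0.12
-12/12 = -1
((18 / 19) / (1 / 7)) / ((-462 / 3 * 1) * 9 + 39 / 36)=-1512 / 315761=-0.00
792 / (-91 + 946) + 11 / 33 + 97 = 28004 / 285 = 98.26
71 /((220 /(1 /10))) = 71 /2200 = 0.03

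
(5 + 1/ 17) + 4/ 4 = 103/ 17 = 6.06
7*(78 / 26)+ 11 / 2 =53 / 2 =26.50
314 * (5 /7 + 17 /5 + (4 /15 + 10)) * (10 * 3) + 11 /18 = 17069117 /126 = 135469.18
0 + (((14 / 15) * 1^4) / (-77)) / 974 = -1 / 80355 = -0.00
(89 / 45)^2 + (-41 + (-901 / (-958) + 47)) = 21052543 / 1939950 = 10.85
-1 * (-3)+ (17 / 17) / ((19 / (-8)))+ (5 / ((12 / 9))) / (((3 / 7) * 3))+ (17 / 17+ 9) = 3533 / 228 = 15.50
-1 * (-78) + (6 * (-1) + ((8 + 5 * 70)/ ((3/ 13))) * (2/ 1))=9524/ 3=3174.67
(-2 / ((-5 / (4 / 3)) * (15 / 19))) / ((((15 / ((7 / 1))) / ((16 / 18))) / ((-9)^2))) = 8512 / 375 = 22.70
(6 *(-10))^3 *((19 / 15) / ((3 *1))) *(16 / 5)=-291840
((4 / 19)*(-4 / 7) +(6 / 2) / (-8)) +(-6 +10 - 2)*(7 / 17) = 5937 / 18088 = 0.33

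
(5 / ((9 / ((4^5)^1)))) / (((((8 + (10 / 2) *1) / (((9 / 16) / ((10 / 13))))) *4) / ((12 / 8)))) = 12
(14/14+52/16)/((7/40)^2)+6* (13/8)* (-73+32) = -51151/196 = -260.97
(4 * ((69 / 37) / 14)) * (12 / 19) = 1656 / 4921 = 0.34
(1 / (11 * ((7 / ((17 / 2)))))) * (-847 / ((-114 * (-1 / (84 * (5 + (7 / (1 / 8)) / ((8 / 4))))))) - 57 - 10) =-6673979 / 2926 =-2280.92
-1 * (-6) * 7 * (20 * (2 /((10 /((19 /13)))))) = 3192 /13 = 245.54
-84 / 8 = -21 / 2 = -10.50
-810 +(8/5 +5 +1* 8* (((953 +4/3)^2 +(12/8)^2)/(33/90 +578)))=3069618799/260265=11794.21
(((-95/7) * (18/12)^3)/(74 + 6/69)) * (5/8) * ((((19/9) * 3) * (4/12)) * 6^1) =-622725/127232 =-4.89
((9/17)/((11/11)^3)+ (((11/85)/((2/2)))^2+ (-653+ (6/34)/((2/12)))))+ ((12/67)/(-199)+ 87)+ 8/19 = -1032236187458/1830287575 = -563.97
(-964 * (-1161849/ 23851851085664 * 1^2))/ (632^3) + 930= 1399897639795835722345449/ 1505266279350360690688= 930.00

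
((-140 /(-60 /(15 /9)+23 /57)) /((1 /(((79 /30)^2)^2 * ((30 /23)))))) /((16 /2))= 5180360773 /168001200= 30.84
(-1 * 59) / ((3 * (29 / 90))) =-1770 / 29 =-61.03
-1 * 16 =-16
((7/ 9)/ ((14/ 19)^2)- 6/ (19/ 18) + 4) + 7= 6.75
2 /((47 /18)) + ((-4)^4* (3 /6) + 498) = 29458 /47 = 626.77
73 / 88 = 0.83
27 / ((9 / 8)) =24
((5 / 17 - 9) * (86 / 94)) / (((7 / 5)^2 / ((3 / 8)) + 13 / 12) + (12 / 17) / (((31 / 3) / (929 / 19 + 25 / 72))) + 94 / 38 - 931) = 0.01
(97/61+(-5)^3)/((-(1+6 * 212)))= 7528/77653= 0.10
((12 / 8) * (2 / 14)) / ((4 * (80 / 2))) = 3 / 2240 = 0.00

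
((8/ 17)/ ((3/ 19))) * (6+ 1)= 1064/ 51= 20.86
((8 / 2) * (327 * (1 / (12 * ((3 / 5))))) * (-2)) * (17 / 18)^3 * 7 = -18743095 / 8748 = -2142.56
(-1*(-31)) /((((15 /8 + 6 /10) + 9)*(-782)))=-620 /179469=-0.00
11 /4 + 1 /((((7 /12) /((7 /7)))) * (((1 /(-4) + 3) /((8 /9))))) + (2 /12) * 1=1069 /308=3.47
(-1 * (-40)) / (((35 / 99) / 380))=300960 / 7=42994.29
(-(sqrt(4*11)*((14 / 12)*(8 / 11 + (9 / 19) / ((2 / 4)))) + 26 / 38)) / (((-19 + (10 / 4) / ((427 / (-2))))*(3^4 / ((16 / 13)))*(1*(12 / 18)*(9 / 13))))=22204 / 18740403 + 4184600*sqrt(11) / 618433299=0.02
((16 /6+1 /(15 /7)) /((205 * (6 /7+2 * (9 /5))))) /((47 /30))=7 /3198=0.00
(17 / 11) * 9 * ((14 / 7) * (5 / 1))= 1530 / 11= 139.09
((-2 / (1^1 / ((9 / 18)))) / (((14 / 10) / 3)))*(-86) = 1290 / 7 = 184.29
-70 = -70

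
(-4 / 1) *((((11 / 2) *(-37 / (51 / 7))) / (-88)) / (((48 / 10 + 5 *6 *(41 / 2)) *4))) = -1295 / 2528784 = -0.00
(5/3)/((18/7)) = 0.65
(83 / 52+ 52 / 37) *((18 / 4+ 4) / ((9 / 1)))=32725 / 11544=2.83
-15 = -15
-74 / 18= -37 / 9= -4.11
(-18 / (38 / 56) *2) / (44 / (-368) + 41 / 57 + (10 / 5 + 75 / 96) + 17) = -2225664 / 855023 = -2.60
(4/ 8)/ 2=1/ 4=0.25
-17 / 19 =-0.89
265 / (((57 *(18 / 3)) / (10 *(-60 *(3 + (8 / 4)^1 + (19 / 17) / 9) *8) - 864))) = -172046480 / 8721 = -19727.84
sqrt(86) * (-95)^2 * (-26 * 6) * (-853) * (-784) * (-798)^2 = -599573853245203200 * sqrt(86) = -5560219174870343174.52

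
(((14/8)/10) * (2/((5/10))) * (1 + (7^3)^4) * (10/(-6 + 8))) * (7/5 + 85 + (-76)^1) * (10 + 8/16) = 5290139968604.40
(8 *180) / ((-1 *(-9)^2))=-160 / 9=-17.78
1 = 1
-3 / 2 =-1.50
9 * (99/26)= 891/26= 34.27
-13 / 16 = -0.81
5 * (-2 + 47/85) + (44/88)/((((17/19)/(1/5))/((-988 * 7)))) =-3901/5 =-780.20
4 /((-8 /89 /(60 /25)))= -534 /5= -106.80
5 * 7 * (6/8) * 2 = 105/2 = 52.50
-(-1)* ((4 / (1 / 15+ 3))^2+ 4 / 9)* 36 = 40864 / 529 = 77.25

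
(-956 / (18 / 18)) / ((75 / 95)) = -18164 / 15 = -1210.93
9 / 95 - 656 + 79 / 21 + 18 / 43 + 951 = 25673327 / 85785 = 299.28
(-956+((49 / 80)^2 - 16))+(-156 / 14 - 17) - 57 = -47343193 / 44800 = -1056.77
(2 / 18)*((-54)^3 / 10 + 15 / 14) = -367391 / 210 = -1749.48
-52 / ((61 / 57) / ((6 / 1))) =-291.54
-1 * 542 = -542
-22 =-22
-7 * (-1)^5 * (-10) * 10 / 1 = -700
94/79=1.19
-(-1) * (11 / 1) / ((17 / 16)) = 176 / 17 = 10.35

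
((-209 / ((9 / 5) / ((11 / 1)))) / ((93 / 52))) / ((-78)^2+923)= -4180 / 41013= -0.10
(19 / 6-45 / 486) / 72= 83 / 1944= 0.04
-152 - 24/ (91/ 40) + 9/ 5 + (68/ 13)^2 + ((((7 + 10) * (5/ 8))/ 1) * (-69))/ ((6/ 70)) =-411045819/ 47320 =-8686.51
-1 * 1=-1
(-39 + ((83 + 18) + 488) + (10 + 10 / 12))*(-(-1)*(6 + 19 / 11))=286025 / 66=4333.71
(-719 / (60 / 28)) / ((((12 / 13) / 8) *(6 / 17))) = -1112293 / 135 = -8239.21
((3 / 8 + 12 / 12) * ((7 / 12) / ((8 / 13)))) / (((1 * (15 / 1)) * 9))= 1001 / 103680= 0.01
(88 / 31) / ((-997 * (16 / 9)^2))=-891 / 989024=-0.00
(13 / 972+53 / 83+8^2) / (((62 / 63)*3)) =36511013 / 1667304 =21.90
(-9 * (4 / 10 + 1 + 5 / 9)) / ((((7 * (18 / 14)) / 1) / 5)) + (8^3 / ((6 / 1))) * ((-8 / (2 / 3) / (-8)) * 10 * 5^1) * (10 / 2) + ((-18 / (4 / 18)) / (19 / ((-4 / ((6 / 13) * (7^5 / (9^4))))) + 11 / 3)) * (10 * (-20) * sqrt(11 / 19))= 287912 / 9 - 921164400 * sqrt(209) / 2105941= 25666.63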